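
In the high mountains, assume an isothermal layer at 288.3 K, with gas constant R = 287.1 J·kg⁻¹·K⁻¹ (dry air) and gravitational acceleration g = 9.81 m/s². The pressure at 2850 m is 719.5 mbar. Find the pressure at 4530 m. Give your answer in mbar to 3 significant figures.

Scale height: H = RT/g = 287.1 × 288.3 / 9.81 = 8437.4 m.
Between two levels, P₂ = P₁ exp(−Δz/H) with Δz = z₂ − z₁.
Δz = 4530.0 − 2850.0 = 1680.0 m; Δz/H = 1680.0/8437.4 = 0.19911.
P₂ = 719.5 × exp(−0.19911) = 719.5 × 0.81946 = 589.60 mbar.

P ≈ 590 mbar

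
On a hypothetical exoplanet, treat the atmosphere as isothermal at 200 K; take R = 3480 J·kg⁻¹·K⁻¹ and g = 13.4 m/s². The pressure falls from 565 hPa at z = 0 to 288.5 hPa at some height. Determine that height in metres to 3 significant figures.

Scale height: H = RT/g = 3480 × 200 / 13.4 = 51940 m.
Invert the barometric formula: z = H ln(P₀/P).
P₀/P = 565/288.5 = 1.9584; ln(1.9584) = 0.67213.
z = 51940 × 0.67213 = 34910 m.

z ≈ 34900 m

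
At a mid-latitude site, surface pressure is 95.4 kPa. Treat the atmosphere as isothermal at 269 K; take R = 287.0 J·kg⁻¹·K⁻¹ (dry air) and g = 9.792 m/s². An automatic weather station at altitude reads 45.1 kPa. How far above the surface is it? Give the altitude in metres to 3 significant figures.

Scale height: H = RT/g = 287.0 × 269 / 9.792 = 7884.3 m.
Invert the barometric formula: z = H ln(P₀/P).
P₀/P = 95.4/45.1 = 2.1153; ln(2.1153) = 0.74920.
z = 7884.3 × 0.74920 = 5906.9 m.

z ≈ 5910 m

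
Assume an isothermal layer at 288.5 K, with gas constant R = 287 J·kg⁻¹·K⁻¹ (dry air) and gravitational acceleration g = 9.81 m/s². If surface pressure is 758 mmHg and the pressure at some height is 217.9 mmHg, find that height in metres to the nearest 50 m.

Scale height: H = RT/g = 287 × 288.5 / 9.81 = 8440.3 m.
Invert the barometric formula: z = H ln(P₀/P).
P₀/P = 758/217.9 = 3.4787; ln(3.4787) = 1.2467.
z = 8440.3 × 1.2467 = 10523 m.

z ≈ 10500 m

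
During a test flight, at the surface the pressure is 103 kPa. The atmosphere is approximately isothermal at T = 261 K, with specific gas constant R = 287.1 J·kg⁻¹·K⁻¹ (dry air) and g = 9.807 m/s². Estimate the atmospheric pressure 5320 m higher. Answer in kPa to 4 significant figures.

Scale height: H = RT/g = 287.1 × 261 / 9.807 = 7640.8 m.
Barometric formula: P = P₀ exp(−z/H).
z/H = 5320.0/7640.8 = 0.69626; exp(−0.69626) = 0.49845.
P = 103 × 0.49845 = 51.340 kPa.

P ≈ 51.34 kPa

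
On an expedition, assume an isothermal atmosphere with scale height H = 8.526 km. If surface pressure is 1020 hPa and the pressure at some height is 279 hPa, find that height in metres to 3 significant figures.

Invert the barometric formula: z = H ln(P₀/P).
P₀/P = 1020/279 = 3.6559; ln(3.6559) = 1.2963.
z = 8526.0 × 1.2963 = 11052 m.

z ≈ 11100 m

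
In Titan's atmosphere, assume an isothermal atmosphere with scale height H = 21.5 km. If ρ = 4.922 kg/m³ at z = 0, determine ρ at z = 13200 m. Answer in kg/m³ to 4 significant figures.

In an isothermal atmosphere, density decays like pressure: ρ = ρ₀ exp(−z/H).
z/H = 13200/21500 = 0.61395; exp(−0.61395) = 0.54121.
ρ = 4.922 × 0.54121 = 2.6638 kg/m³.

ρ ≈ 2.664 kg/m³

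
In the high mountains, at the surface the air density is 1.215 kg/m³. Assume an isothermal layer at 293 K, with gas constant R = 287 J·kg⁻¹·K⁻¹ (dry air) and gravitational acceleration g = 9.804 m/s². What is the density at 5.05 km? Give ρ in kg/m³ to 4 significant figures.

ρ ≈ 0.6743 kg/m³

Scale height: H = RT/g = 287 × 293 / 9.804 = 8577.2 m.
In an isothermal atmosphere, density decays like pressure: ρ = ρ₀ exp(−z/H).
z/H = 5050.0/8577.2 = 0.58877; exp(−0.58877) = 0.55501.
ρ = 1.215 × 0.55501 = 0.67434 kg/m³.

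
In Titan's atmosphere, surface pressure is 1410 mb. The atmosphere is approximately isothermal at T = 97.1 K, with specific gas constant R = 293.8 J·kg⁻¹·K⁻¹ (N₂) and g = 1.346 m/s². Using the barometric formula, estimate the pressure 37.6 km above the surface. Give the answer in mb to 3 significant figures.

P ≈ 239 mb

Scale height: H = RT/g = 293.8 × 97.1 / 1.346 = 21195 m.
Barometric formula: P = P₀ exp(−z/H).
z/H = 37600/21195 = 1.7740; exp(−1.7740) = 0.16965.
P = 1410 × 0.16965 = 239.21 mb.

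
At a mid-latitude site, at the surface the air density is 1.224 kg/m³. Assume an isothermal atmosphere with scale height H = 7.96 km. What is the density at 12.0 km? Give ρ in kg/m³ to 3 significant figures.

ρ ≈ 0.271 kg/m³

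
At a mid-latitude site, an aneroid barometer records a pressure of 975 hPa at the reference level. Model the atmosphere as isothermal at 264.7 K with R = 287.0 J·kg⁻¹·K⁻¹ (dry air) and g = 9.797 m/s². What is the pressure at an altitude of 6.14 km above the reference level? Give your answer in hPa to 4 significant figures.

Scale height: H = RT/g = 287.0 × 264.7 / 9.797 = 7754.3 m.
Barometric formula: P = P₀ exp(−z/H).
z/H = 6140.0/7754.3 = 0.79182; exp(−0.79182) = 0.45302.
P = 975 × 0.45302 = 441.69 hPa.

P ≈ 441.7 hPa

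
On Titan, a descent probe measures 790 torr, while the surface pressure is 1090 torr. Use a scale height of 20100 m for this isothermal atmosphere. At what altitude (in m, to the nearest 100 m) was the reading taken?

z ≈ 6500 m

Invert the barometric formula: z = H ln(P₀/P).
P₀/P = 1090/790 = 1.3797; ln(1.3797) = 0.32187.
z = 20100 × 0.32187 = 6469.6 m.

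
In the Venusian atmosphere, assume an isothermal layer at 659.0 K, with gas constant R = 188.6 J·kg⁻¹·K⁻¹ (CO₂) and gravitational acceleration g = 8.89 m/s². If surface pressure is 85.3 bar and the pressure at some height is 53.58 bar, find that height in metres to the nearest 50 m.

z ≈ 6500 m

Scale height: H = RT/g = 188.6 × 659.0 / 8.89 = 13981 m.
Invert the barometric formula: z = H ln(P₀/P).
P₀/P = 85.3/53.58 = 1.5920; ln(1.5920) = 0.46499.
z = 13981 × 0.46499 = 6501.0 m.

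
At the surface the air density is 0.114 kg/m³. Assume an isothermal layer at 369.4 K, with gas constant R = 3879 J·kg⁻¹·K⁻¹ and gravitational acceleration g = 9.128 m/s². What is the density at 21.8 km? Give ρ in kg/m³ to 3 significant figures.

ρ ≈ 0.0992 kg/m³

Scale height: H = RT/g = 3879 × 369.4 / 9.128 = 156980 m.
In an isothermal atmosphere, density decays like pressure: ρ = ρ₀ exp(−z/H).
z/H = 21800/156980 = 0.13887; exp(−0.13887) = 0.87034.
ρ = 0.114 × 0.87034 = 0.099219 kg/m³.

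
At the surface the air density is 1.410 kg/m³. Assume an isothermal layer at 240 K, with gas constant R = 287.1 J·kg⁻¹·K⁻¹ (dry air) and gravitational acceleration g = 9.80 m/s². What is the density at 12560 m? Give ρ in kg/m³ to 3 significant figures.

Scale height: H = RT/g = 287.1 × 240 / 9.80 = 7031.0 m.
In an isothermal atmosphere, density decays like pressure: ρ = ρ₀ exp(−z/H).
z/H = 12560/7031.0 = 1.7864; exp(−1.7864) = 0.16756.
ρ = 1.410 × 0.16756 = 0.23626 kg/m³.

ρ ≈ 0.236 kg/m³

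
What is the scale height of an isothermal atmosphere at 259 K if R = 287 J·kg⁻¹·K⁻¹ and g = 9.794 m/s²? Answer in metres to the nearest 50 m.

H ≈ 7600 m

The scale height of an isothermal atmosphere is H = RT/g.
H = 287 × 259 / 9.794 = 74333/9.794 = 7589.6 m.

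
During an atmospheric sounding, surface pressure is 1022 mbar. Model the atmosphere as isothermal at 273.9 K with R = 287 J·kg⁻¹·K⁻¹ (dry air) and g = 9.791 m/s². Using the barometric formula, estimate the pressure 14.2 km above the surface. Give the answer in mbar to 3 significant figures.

Scale height: H = RT/g = 287 × 273.9 / 9.791 = 8028.7 m.
Barometric formula: P = P₀ exp(−z/H).
z/H = 14200/8028.7 = 1.7687; exp(−1.7687) = 0.17055.
P = 1022 × 0.17055 = 174.30 mbar.

P ≈ 174 mbar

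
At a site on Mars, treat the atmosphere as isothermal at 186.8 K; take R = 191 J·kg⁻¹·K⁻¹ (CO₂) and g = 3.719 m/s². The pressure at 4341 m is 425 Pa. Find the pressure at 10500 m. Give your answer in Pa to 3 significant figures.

P ≈ 224 Pa

Scale height: H = RT/g = 191 × 186.8 / 3.719 = 9593.7 m.
Between two levels, P₂ = P₁ exp(−Δz/H) with Δz = z₂ − z₁.
Δz = 10500 − 4341.0 = 6159.0 m; Δz/H = 6159.0/9593.7 = 0.64198.
P₂ = 425 × exp(−0.64198) = 425 × 0.52625 = 223.66 Pa.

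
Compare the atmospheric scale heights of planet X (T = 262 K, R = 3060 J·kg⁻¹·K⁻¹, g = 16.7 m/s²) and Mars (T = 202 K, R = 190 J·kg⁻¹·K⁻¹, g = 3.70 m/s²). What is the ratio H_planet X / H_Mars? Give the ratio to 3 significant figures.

H_planet X/H_Mars ≈ 4.63

H = RT/g for each body.
H_planet X = 3060 × 262 / 16.7 = 48007 m.
H_Mars = 190 × 202 / 3.70 = 10373 m.
H_planet X/H_Mars = 48007/10373 = 4.6281.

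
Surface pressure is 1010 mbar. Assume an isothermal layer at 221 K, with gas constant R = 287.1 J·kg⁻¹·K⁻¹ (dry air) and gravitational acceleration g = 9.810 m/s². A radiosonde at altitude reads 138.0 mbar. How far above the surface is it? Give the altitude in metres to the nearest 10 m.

z ≈ 12870 m

Scale height: H = RT/g = 287.1 × 221 / 9.810 = 6467.8 m.
Invert the barometric formula: z = H ln(P₀/P).
P₀/P = 1010/138.0 = 7.3188; ln(7.3188) = 1.9904.
z = 6467.8 × 1.9904 = 12874 m.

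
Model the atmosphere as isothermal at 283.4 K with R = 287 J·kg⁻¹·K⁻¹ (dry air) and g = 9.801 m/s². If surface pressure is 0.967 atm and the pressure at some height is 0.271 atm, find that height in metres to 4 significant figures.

z ≈ 10560 m

Scale height: H = RT/g = 287 × 283.4 / 9.801 = 8298.7 m.
Invert the barometric formula: z = H ln(P₀/P).
P₀/P = 0.967/0.271 = 3.5683; ln(3.5683) = 1.2721.
z = 8298.7 × 1.2721 = 10557 m.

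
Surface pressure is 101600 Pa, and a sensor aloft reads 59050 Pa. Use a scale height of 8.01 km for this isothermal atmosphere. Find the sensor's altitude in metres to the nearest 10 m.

z ≈ 4350 m

Invert the barometric formula: z = H ln(P₀/P).
P₀/P = 101600/59050 = 1.7206; ln(1.7206) = 0.54267.
z = 8010.0 × 0.54267 = 4346.8 m.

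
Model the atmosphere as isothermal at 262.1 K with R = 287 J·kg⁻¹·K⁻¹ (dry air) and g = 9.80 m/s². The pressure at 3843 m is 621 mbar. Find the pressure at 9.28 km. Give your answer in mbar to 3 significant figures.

Scale height: H = RT/g = 287 × 262.1 / 9.80 = 7675.8 m.
Between two levels, P₂ = P₁ exp(−Δz/H) with Δz = z₂ − z₁.
Δz = 9280.0 − 3843.0 = 5437.0 m; Δz/H = 5437.0/7675.8 = 0.70833.
P₂ = 621 × exp(−0.70833) = 621 × 0.49247 = 305.82 mbar.

P ≈ 306 mbar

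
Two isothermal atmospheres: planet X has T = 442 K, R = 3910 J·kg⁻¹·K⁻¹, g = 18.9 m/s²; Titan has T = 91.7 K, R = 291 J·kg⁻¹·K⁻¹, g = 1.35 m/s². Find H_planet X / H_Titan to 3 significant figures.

H_planet X/H_Titan ≈ 4.63

H = RT/g for each body.
H_planet X = 3910 × 442 / 18.9 = 91440 m.
H_Titan = 291 × 91.7 / 1.35 = 19766 m.
H_planet X/H_Titan = 91440/19766 = 4.6261.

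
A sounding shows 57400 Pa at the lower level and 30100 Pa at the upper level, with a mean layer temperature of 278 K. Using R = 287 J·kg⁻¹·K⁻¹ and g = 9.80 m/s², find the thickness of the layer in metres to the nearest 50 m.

Δz ≈ 5250 m

Hypsometric equation: Δz = (R T̄/g) ln(P₁/P₂).
R T̄/g = 287 × 278 / 9.80 = 8141.4 m.
ln(57400/30100) = ln(1.9070) = 0.64553.
Δz = 8141.4 × 0.64553 = 5255.5 m.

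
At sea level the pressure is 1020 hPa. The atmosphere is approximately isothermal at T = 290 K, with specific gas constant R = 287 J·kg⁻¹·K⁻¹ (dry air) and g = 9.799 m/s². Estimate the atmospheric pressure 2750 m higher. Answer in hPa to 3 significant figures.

Scale height: H = RT/g = 287 × 290 / 9.799 = 8493.7 m.
Barometric formula: P = P₀ exp(−z/H).
z/H = 2750.0/8493.7 = 0.32377; exp(−0.32377) = 0.72342.
P = 1020 × 0.72342 = 737.89 hPa.

P ≈ 738 hPa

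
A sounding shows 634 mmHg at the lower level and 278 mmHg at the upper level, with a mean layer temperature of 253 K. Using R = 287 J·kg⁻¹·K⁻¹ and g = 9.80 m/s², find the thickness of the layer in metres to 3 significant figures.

Hypsometric equation: Δz = (R T̄/g) ln(P₁/P₂).
R T̄/g = 287 × 253 / 9.80 = 7409.3 m.
ln(634/278) = ln(2.2806) = 0.82444.
Δz = 7409.3 × 0.82444 = 6108.5 m.

Δz ≈ 6110 m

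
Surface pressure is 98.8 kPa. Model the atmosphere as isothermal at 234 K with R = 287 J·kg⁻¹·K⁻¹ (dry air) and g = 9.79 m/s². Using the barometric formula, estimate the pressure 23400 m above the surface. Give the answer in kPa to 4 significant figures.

Scale height: H = RT/g = 287 × 234 / 9.79 = 6859.9 m.
Barometric formula: P = P₀ exp(−z/H).
z/H = 23400/6859.9 = 3.4111; exp(−3.4111) = 0.033005.
P = 98.8 × 0.033005 = 3.2609 kPa.

P ≈ 3.261 kPa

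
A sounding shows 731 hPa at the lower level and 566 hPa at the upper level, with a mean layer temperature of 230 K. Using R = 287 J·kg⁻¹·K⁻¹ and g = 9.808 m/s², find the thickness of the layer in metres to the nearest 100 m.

Δz ≈ 1700 m

Hypsometric equation: Δz = (R T̄/g) ln(P₁/P₂).
R T̄/g = 287 × 230 / 9.808 = 6730.2 m.
ln(731/566) = ln(1.2915) = 0.25580.
Δz = 6730.2 × 0.25580 = 1721.6 m.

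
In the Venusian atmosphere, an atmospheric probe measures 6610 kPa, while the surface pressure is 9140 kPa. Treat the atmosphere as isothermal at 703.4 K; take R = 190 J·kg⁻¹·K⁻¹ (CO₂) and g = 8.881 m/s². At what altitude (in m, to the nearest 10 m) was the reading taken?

z ≈ 4880 m

Scale height: H = RT/g = 190 × 703.4 / 8.881 = 15049 m.
Invert the barometric formula: z = H ln(P₀/P).
P₀/P = 9140/6610 = 1.3828; ln(1.3828) = 0.32411.
z = 15049 × 0.32411 = 4877.5 m.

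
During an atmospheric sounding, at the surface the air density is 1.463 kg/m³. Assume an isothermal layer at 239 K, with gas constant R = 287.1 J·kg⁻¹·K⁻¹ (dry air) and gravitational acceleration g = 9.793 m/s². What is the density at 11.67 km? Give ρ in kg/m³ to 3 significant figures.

ρ ≈ 0.277 kg/m³

Scale height: H = RT/g = 287.1 × 239 / 9.793 = 7006.7 m.
In an isothermal atmosphere, density decays like pressure: ρ = ρ₀ exp(−z/H).
z/H = 11670/7006.7 = 1.6655; exp(−1.6655) = 0.18910.
ρ = 1.463 × 0.18910 = 0.27665 kg/m³.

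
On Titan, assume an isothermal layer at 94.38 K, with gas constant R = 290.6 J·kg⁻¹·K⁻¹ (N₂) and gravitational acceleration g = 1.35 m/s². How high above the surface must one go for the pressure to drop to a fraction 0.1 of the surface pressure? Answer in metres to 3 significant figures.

z ≈ 46800 m

Scale height: H = RT/g = 290.6 × 94.38 / 1.35 = 20316 m.
Set P/P₀ = exp(−z/H) = 0.1, so z = −H ln(0.1).
−ln(0.1) = 2.3026; z = 20316 × 2.3026 = 46780 m.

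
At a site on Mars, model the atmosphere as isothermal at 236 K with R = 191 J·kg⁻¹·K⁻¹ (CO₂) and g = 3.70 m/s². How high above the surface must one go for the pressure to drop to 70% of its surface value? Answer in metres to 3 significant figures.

z ≈ 4350 m

Scale height: H = RT/g = 191 × 236 / 3.70 = 12183 m.
Set P/P₀ = exp(−z/H) = 0.7, so z = −H ln(0.7).
−ln(0.7) = 0.35667; z = 12183 × 0.35667 = 4345.3 m.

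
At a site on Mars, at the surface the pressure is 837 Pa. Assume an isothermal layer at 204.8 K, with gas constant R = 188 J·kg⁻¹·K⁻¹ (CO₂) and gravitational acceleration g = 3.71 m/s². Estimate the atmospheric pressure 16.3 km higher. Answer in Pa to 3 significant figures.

P ≈ 174 Pa

Scale height: H = RT/g = 188 × 204.8 / 3.71 = 10378 m.
Barometric formula: P = P₀ exp(−z/H).
z/H = 16300/10378 = 1.5706; exp(−1.5706) = 0.20792.
P = 837 × 0.20792 = 174.03 Pa.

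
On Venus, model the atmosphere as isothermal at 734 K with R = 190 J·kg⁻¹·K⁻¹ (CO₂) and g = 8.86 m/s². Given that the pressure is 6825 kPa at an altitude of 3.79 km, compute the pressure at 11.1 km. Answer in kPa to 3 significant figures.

P ≈ 4290 kPa

Scale height: H = RT/g = 190 × 734 / 8.86 = 15740 m.
Between two levels, P₂ = P₁ exp(−Δz/H) with Δz = z₂ − z₁.
Δz = 11100 − 3790.0 = 7310.0 m; Δz/H = 7310.0/15740 = 0.46442.
P₂ = 6825 × exp(−0.46442) = 6825 × 0.62850 = 4289.5 kPa.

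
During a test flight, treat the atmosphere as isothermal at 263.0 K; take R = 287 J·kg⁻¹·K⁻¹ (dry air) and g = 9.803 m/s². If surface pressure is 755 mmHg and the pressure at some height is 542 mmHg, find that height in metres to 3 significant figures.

Scale height: H = RT/g = 287 × 263.0 / 9.803 = 7699.8 m.
Invert the barometric formula: z = H ln(P₀/P).
P₀/P = 755/542 = 1.3930; ln(1.3930) = 0.33146.
z = 7699.8 × 0.33146 = 2552.2 m.

z ≈ 2550 m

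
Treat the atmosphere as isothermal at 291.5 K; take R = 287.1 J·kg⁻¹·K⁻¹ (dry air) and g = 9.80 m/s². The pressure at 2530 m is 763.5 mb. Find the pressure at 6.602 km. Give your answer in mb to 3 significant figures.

P ≈ 474 mb

Scale height: H = RT/g = 287.1 × 291.5 / 9.80 = 8539.8 m.
Between two levels, P₂ = P₁ exp(−Δz/H) with Δz = z₂ − z₁.
Δz = 6602.0 − 2530.0 = 4072.0 m; Δz/H = 4072.0/8539.8 = 0.47683.
P₂ = 763.5 × exp(−0.47683) = 763.5 × 0.62075 = 473.94 mb.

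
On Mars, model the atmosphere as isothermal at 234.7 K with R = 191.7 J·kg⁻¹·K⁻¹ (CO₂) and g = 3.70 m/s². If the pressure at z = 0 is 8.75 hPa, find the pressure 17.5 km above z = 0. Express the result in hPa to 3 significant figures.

Scale height: H = RT/g = 191.7 × 234.7 / 3.70 = 12160 m.
Barometric formula: P = P₀ exp(−z/H).
z/H = 17500/12160 = 1.4391; exp(−1.4391) = 0.23714.
P = 8.75 × 0.23714 = 2.0750 hPa.

P ≈ 2.07 hPa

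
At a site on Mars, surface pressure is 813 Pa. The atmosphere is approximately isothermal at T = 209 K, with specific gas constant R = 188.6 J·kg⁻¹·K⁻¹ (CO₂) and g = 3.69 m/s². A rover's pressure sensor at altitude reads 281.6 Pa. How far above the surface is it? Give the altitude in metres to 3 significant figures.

z ≈ 11300 m

Scale height: H = RT/g = 188.6 × 209 / 3.69 = 10682 m.
Invert the barometric formula: z = H ln(P₀/P).
P₀/P = 813/281.6 = 2.8871; ln(2.8871) = 1.0603.
z = 10682 × 1.0603 = 11326 m.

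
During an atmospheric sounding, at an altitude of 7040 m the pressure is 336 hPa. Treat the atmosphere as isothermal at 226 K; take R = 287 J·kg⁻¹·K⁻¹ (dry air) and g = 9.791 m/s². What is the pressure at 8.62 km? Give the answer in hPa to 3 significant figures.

Scale height: H = RT/g = 287 × 226 / 9.791 = 6624.7 m.
Between two levels, P₂ = P₁ exp(−Δz/H) with Δz = z₂ − z₁.
Δz = 8620.0 − 7040.0 = 1580.0 m; Δz/H = 1580.0/6624.7 = 0.23850.
P₂ = 336 × exp(−0.23850) = 336 × 0.78781 = 264.70 hPa.

P ≈ 265 hPa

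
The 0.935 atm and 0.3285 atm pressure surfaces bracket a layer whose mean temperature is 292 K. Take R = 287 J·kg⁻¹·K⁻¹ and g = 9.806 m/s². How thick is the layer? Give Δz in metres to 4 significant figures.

Δz ≈ 8939 m

Hypsometric equation: Δz = (R T̄/g) ln(P₁/P₂).
R T̄/g = 287 × 292 / 9.806 = 8546.2 m.
ln(0.935/0.3285) = ln(2.8463) = 1.0460.
Δz = 8546.2 × 1.0460 = 8939.3 m.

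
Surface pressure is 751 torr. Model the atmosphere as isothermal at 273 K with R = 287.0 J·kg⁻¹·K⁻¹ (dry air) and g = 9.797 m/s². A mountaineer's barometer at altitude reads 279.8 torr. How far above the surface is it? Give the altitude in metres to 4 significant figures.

z ≈ 7896 m

Scale height: H = RT/g = 287.0 × 273 / 9.797 = 7997.4 m.
Invert the barometric formula: z = H ln(P₀/P).
P₀/P = 751/279.8 = 2.6841; ln(2.6841) = 0.98735.
z = 7997.4 × 0.98735 = 7896.2 m.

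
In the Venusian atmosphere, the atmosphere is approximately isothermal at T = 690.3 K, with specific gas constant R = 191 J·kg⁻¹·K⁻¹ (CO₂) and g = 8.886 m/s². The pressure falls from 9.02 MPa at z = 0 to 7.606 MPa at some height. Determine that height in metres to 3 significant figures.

z ≈ 2530 m

Scale height: H = RT/g = 191 × 690.3 / 8.886 = 14838 m.
Invert the barometric formula: z = H ln(P₀/P).
P₀/P = 9.02/7.606 = 1.1859; ln(1.1859) = 0.17050.
z = 14838 × 0.17050 = 2529.9 m.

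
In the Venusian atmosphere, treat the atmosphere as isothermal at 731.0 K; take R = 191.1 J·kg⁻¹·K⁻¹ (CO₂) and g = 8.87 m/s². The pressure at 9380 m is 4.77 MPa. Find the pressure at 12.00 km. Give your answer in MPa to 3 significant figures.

Scale height: H = RT/g = 191.1 × 731.0 / 8.87 = 15749 m.
Between two levels, P₂ = P₁ exp(−Δz/H) with Δz = z₂ − z₁.
Δz = 12000 − 9380.0 = 2620.0 m; Δz/H = 2620.0/15749 = 0.16636.
P₂ = 4.77 × exp(−0.16636) = 4.77 × 0.84674 = 4.0389 MPa.

P ≈ 4.04 MPa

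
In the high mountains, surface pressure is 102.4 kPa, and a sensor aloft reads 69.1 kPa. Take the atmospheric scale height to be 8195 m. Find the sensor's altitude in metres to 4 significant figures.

z ≈ 3223 m

Invert the barometric formula: z = H ln(P₀/P).
P₀/P = 102.4/69.1 = 1.4819; ln(1.4819) = 0.39333.
z = 8195.0 × 0.39333 = 3223.3 m.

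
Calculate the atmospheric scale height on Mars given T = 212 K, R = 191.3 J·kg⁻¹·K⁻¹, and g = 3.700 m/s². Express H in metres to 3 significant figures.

H ≈ 11000 m

The scale height of an isothermal atmosphere is H = RT/g.
H = 191.3 × 212 / 3.700 = 40556/3.700 = 10961 m.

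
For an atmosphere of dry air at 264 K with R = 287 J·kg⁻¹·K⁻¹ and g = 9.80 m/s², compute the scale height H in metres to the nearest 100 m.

The scale height of an isothermal atmosphere is H = RT/g.
H = 287 × 264 / 9.80 = 75768/9.80 = 7731.4 m.

H ≈ 7700 m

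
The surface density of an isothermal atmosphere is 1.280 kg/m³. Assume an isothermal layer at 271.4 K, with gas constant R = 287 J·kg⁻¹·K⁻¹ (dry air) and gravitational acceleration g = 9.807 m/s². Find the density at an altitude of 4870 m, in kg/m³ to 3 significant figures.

ρ ≈ 0.693 kg/m³

Scale height: H = RT/g = 287 × 271.4 / 9.807 = 7942.5 m.
In an isothermal atmosphere, density decays like pressure: ρ = ρ₀ exp(−z/H).
z/H = 4870.0/7942.5 = 0.61316; exp(−0.61316) = 0.54164.
ρ = 1.280 × 0.54164 = 0.69330 kg/m³.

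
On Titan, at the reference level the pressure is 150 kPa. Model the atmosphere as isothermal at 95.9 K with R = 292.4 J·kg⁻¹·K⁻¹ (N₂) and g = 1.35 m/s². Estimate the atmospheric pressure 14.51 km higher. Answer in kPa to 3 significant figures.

Scale height: H = RT/g = 292.4 × 95.9 / 1.35 = 20771 m.
Barometric formula: P = P₀ exp(−z/H).
z/H = 14510/20771 = 0.69857; exp(−0.69857) = 0.49730.
P = 150 × 0.49730 = 74.595 kPa.

P ≈ 74.6 kPa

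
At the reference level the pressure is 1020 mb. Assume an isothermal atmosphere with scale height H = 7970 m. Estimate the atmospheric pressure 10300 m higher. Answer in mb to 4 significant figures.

Barometric formula: P = P₀ exp(−z/H).
z/H = 10300/7970.0 = 1.2923; exp(−1.2923) = 0.27464.
P = 1020 × 0.27464 = 280.13 mb.

P ≈ 280.1 mb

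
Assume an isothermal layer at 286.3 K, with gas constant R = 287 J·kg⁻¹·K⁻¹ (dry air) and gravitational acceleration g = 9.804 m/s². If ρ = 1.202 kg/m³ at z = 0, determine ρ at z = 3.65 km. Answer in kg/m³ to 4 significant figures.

ρ ≈ 0.7776 kg/m³

Scale height: H = RT/g = 287 × 286.3 / 9.804 = 8381.1 m.
In an isothermal atmosphere, density decays like pressure: ρ = ρ₀ exp(−z/H).
z/H = 3650.0/8381.1 = 0.43550; exp(−0.43550) = 0.64694.
ρ = 1.202 × 0.64694 = 0.77762 kg/m³.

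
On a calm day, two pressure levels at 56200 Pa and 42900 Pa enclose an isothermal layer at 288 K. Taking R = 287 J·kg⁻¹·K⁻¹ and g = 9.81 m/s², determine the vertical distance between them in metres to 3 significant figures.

Hypsometric equation: Δz = (R T̄/g) ln(P₁/P₂).
R T̄/g = 287 × 288 / 9.81 = 8425.7 m.
ln(56200/42900) = ln(1.3100) = 0.27003.
Δz = 8425.7 × 0.27003 = 2275.2 m.

Δz ≈ 2280 m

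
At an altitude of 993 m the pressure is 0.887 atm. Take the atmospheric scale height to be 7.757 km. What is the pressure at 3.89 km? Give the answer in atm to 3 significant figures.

Between two levels, P₂ = P₁ exp(−Δz/H) with Δz = z₂ − z₁.
Δz = 3890.0 − 993.00 = 2897.0 m; Δz/H = 2897.0/7757.0 = 0.37347.
P₂ = 0.887 × exp(−0.37347) = 0.887 × 0.68834 = 0.61056 atm.

P ≈ 0.611 atm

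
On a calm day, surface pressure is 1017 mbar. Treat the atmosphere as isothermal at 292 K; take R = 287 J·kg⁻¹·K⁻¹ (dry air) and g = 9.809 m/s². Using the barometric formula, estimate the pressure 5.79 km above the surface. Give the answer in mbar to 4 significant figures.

P ≈ 516.4 mbar

Scale height: H = RT/g = 287 × 292 / 9.809 = 8543.6 m.
Barometric formula: P = P₀ exp(−z/H).
z/H = 5790.0/8543.6 = 0.67770; exp(−0.67770) = 0.50778.
P = 1017 × 0.50778 = 516.41 mbar.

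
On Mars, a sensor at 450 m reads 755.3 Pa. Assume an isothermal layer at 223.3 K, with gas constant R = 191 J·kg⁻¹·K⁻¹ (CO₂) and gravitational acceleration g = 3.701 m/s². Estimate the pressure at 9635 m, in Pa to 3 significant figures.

Scale height: H = RT/g = 191 × 223.3 / 3.701 = 11524 m.
Between two levels, P₂ = P₁ exp(−Δz/H) with Δz = z₂ − z₁.
Δz = 9635.0 − 450.00 = 9185.0 m; Δz/H = 9185.0/11524 = 0.79703.
P₂ = 755.3 × exp(−0.79703) = 755.3 × 0.45067 = 340.39 Pa.

P ≈ 340 Pa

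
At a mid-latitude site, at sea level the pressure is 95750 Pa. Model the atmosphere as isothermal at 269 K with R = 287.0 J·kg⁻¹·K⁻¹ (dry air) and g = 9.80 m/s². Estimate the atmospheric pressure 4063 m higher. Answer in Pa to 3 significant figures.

P ≈ 57200 Pa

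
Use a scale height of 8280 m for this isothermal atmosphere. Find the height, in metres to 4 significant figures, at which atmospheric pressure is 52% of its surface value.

Set P/P₀ = exp(−z/H) = 0.52, so z = −H ln(0.52).
−ln(0.52) = 0.65393; z = 8280.0 × 0.65393 = 5414.5 m.

z ≈ 5415 m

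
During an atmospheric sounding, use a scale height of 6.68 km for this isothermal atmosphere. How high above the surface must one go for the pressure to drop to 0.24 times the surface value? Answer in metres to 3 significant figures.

z ≈ 9530 m

Set P/P₀ = exp(−z/H) = 0.24, so z = −H ln(0.24).
−ln(0.24) = 1.4271; z = 6680.0 × 1.4271 = 9533.0 m.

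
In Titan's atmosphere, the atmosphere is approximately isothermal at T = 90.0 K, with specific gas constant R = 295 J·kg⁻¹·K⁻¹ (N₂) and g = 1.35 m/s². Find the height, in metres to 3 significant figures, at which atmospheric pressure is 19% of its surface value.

Scale height: H = RT/g = 295 × 90.0 / 1.35 = 19667 m.
Set P/P₀ = exp(−z/H) = 0.19, so z = −H ln(0.19).
−ln(0.19) = 1.6607; z = 19667 × 1.6607 = 32661 m.

z ≈ 32700 m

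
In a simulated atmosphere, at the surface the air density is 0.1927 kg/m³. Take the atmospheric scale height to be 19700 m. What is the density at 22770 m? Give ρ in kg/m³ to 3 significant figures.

ρ ≈ 0.0607 kg/m³

In an isothermal atmosphere, density decays like pressure: ρ = ρ₀ exp(−z/H).
z/H = 22770/19700 = 1.1558; exp(−1.1558) = 0.31481.
ρ = 0.1927 × 0.31481 = 0.060664 kg/m³.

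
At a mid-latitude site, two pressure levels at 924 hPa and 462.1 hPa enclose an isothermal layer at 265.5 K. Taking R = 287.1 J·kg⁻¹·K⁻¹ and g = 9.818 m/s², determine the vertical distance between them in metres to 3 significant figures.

Δz ≈ 5380 m

Hypsometric equation: Δz = (R T̄/g) ln(P₁/P₂).
R T̄/g = 287.1 × 265.5 / 9.818 = 7763.8 m.
ln(924/462.1) = ln(1.9996) = 0.69295.
Δz = 7763.8 × 0.69295 = 5379.9 m.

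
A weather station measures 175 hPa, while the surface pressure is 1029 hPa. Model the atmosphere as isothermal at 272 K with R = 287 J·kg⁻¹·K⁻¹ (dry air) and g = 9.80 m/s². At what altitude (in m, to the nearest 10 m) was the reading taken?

z ≈ 14110 m

Scale height: H = RT/g = 287 × 272 / 9.80 = 7965.7 m.
Invert the barometric formula: z = H ln(P₀/P).
P₀/P = 1029/175 = 5.8800; ln(5.8800) = 1.7716.
z = 7965.7 × 1.7716 = 14112 m.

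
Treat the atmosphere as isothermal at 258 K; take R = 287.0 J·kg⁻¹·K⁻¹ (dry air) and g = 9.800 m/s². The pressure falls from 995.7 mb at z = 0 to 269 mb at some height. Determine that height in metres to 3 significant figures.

z ≈ 9890 m

Scale height: H = RT/g = 287.0 × 258 / 9.800 = 7555.7 m.
Invert the barometric formula: z = H ln(P₀/P).
P₀/P = 995.7/269 = 3.7015; ln(3.7015) = 1.3087.
z = 7555.7 × 1.3087 = 9888.1 m.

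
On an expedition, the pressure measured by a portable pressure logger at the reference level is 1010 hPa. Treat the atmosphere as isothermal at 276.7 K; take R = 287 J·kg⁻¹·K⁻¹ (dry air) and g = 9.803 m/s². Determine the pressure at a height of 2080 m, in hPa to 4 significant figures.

P ≈ 781.3 hPa

Scale height: H = RT/g = 287 × 276.7 / 9.803 = 8100.9 m.
Barometric formula: P = P₀ exp(−z/H).
z/H = 2080.0/8100.9 = 0.25676; exp(−0.25676) = 0.77355.
P = 1010 × 0.77355 = 781.29 hPa.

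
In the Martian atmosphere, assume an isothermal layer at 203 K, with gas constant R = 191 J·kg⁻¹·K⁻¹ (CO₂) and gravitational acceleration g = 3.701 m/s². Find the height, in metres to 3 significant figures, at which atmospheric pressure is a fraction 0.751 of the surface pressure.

Scale height: H = RT/g = 191 × 203 / 3.701 = 10476 m.
Set P/P₀ = exp(−z/H) = 0.751, so z = −H ln(0.751).
−ln(0.751) = 0.28635; z = 10476 × 0.28635 = 2999.8 m.

z ≈ 3000 m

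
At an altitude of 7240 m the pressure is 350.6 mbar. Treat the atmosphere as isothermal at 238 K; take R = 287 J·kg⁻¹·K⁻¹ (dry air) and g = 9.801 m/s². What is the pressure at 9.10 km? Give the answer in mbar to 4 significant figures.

Scale height: H = RT/g = 287 × 238 / 9.801 = 6969.3 m.
Between two levels, P₂ = P₁ exp(−Δz/H) with Δz = z₂ − z₁.
Δz = 9100.0 − 7240.0 = 1860.0 m; Δz/H = 1860.0/6969.3 = 0.26688.
P₂ = 350.6 × exp(−0.26688) = 350.6 × 0.76576 = 268.48 mbar.

P ≈ 268.5 mbar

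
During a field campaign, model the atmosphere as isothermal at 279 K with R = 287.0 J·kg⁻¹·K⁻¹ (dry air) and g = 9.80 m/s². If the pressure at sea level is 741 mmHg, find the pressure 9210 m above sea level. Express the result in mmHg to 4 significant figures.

Scale height: H = RT/g = 287.0 × 279 / 9.80 = 8170.7 m.
Barometric formula: P = P₀ exp(−z/H).
z/H = 9210.0/8170.7 = 1.1272; exp(−1.1272) = 0.32394.
P = 741 × 0.32394 = 240.04 mmHg.

P ≈ 240.0 mmHg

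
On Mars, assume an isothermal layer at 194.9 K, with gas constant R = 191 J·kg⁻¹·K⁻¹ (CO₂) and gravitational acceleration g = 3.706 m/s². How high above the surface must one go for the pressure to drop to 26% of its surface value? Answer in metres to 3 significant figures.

Scale height: H = RT/g = 191 × 194.9 / 3.706 = 10045 m.
Set P/P₀ = exp(−z/H) = 0.26, so z = −H ln(0.26).
−ln(0.26) = 1.3471; z = 10045 × 1.3471 = 13532 m.

z ≈ 13500 m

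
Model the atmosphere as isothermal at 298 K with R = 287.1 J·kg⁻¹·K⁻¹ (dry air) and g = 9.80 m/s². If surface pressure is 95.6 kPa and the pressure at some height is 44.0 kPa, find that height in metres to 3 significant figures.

z ≈ 6770 m

Scale height: H = RT/g = 287.1 × 298 / 9.80 = 8730.2 m.
Invert the barometric formula: z = H ln(P₀/P).
P₀/P = 95.6/44.0 = 2.1727; ln(2.1727) = 0.77597.
z = 8730.2 × 0.77597 = 6774.4 m.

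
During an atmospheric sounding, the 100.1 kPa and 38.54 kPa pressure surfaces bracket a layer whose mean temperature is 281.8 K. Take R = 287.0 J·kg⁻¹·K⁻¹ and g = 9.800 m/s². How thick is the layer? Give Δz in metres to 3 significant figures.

Δz ≈ 7880 m

Hypsometric equation: Δz = (R T̄/g) ln(P₁/P₂).
R T̄/g = 287.0 × 281.8 / 9.800 = 8252.7 m.
ln(100.1/38.54) = ln(2.5973) = 0.95447.
Δz = 8252.7 × 0.95447 = 7877.0 m.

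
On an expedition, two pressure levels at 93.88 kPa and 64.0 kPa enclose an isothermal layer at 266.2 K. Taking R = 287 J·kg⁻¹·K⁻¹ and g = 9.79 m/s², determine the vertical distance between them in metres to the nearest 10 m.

Δz ≈ 2990 m

Hypsometric equation: Δz = (R T̄/g) ln(P₁/P₂).
R T̄/g = 287 × 266.2 / 9.79 = 7803.8 m.
ln(93.88/64.0) = ln(1.4669) = 0.38315.
Δz = 7803.8 × 0.38315 = 2990.0 m.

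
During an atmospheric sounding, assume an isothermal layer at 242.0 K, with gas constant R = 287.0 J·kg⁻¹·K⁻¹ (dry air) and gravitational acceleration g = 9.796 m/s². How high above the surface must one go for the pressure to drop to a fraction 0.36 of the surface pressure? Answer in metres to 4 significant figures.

z ≈ 7244 m

Scale height: H = RT/g = 287.0 × 242.0 / 9.796 = 7090.0 m.
Set P/P₀ = exp(−z/H) = 0.36, so z = −H ln(0.36).
−ln(0.36) = 1.0217; z = 7090.0 × 1.0217 = 7243.9 m.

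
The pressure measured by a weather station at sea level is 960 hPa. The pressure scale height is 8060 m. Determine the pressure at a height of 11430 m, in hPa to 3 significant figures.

Barometric formula: P = P₀ exp(−z/H).
z/H = 11430/8060.0 = 1.4181; exp(−1.4181) = 0.24217.
P = 960 × 0.24217 = 232.48 hPa.

P ≈ 232 hPa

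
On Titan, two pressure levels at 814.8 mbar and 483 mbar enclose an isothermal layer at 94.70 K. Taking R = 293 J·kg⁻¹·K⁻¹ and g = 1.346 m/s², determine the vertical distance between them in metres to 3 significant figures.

Δz ≈ 10800 m

Hypsometric equation: Δz = (R T̄/g) ln(P₁/P₂).
R T̄/g = 293 × 94.70 / 1.346 = 20614 m.
ln(814.8/483) = ln(1.6870) = 0.52295.
Δz = 20614 × 0.52295 = 10780 m.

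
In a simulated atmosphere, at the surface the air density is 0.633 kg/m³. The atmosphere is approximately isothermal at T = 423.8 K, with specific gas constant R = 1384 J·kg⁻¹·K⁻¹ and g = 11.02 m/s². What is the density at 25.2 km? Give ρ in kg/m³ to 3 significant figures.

Scale height: H = RT/g = 1384 × 423.8 / 11.02 = 53225 m.
In an isothermal atmosphere, density decays like pressure: ρ = ρ₀ exp(−z/H).
z/H = 25200/53225 = 0.47346; exp(−0.47346) = 0.62284.
ρ = 0.633 × 0.62284 = 0.39426 kg/m³.

ρ ≈ 0.394 kg/m³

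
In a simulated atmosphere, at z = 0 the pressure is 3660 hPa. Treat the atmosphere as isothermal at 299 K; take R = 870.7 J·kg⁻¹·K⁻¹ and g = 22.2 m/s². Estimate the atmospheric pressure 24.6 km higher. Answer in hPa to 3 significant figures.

Scale height: H = RT/g = 870.7 × 299 / 22.2 = 11727 m.
Barometric formula: P = P₀ exp(−z/H).
z/H = 24600/11727 = 2.0977; exp(−2.0977) = 0.12274.
P = 3660 × 0.12274 = 449.23 hPa.

P ≈ 449 hPa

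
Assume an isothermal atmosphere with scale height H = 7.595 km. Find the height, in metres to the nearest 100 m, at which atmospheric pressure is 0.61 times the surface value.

Set P/P₀ = exp(−z/H) = 0.61, so z = −H ln(0.61).
−ln(0.61) = 0.49430; z = 7595.0 × 0.49430 = 3754.2 m.

z ≈ 3800 m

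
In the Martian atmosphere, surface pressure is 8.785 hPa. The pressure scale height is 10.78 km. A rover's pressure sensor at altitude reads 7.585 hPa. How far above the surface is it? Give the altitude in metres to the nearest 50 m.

Invert the barometric formula: z = H ln(P₀/P).
P₀/P = 8.785/7.585 = 1.1582; ln(1.1582) = 0.14687.
z = 10780 × 0.14687 = 1583.3 m.

z ≈ 1600 m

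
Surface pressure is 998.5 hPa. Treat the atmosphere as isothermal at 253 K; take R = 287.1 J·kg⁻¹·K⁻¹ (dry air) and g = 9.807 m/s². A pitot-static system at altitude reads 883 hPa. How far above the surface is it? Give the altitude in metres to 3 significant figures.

Scale height: H = RT/g = 287.1 × 253 / 9.807 = 7406.6 m.
Invert the barometric formula: z = H ln(P₀/P).
P₀/P = 998.5/883 = 1.1308; ln(1.1308) = 0.12293.
z = 7406.6 × 0.12293 = 910.49 m.

z ≈ 910 m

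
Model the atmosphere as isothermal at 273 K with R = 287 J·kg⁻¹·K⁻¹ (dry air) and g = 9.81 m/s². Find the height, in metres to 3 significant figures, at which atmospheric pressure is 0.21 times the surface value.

z ≈ 12500 m

Scale height: H = RT/g = 287 × 273 / 9.81 = 7986.9 m.
Set P/P₀ = exp(−z/H) = 0.21, so z = −H ln(0.21).
−ln(0.21) = 1.5606; z = 7986.9 × 1.5606 = 12464 m.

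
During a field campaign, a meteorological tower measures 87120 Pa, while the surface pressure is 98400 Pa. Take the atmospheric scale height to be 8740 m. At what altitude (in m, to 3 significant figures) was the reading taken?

Invert the barometric formula: z = H ln(P₀/P).
P₀/P = 98400/87120 = 1.1295; ln(1.1295) = 0.12178.
z = 8740.0 × 0.12178 = 1064.4 m.

z ≈ 1060 m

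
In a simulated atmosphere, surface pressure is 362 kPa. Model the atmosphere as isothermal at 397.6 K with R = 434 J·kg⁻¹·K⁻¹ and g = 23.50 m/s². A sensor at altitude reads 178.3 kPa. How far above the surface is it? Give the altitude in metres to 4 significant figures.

z ≈ 5200 m

Scale height: H = RT/g = 434 × 397.6 / 23.50 = 7342.9 m.
Invert the barometric formula: z = H ln(P₀/P).
P₀/P = 362/178.3 = 2.0303; ln(2.0303) = 0.70818.
z = 7342.9 × 0.70818 = 5200.1 m.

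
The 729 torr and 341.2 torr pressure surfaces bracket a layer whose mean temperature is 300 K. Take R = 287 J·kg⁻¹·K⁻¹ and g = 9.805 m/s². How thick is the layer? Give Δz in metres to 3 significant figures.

Hypsometric equation: Δz = (R T̄/g) ln(P₁/P₂).
R T̄/g = 287 × 300 / 9.805 = 8781.2 m.
ln(729/341.2) = ln(2.1366) = 0.75922.
Δz = 8781.2 × 0.75922 = 6666.9 m.

Δz ≈ 6670 m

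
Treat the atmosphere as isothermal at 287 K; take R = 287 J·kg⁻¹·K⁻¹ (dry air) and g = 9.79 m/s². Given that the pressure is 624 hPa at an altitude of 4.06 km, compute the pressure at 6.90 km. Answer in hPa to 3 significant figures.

P ≈ 445 hPa

Scale height: H = RT/g = 287 × 287 / 9.79 = 8413.6 m.
Between two levels, P₂ = P₁ exp(−Δz/H) with Δz = z₂ − z₁.
Δz = 6900.0 − 4060.0 = 2840.0 m; Δz/H = 2840.0/8413.6 = 0.33755.
P₂ = 624 × exp(−0.33755) = 624 × 0.71352 = 445.24 hPa.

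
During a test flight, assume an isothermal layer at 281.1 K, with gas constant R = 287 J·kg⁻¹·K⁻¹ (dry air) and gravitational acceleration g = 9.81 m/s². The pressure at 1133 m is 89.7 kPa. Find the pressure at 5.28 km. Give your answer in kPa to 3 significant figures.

P ≈ 54.2 kPa

Scale height: H = RT/g = 287 × 281.1 / 9.81 = 8223.8 m.
Between two levels, P₂ = P₁ exp(−Δz/H) with Δz = z₂ − z₁.
Δz = 5280.0 − 1133.0 = 4147.0 m; Δz/H = 4147.0/8223.8 = 0.50427.
P₂ = 89.7 × exp(−0.50427) = 89.7 × 0.60395 = 54.174 kPa.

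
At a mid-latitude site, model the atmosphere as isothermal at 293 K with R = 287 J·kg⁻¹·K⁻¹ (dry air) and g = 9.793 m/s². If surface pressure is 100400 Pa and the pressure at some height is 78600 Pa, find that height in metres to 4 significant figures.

Scale height: H = RT/g = 287 × 293 / 9.793 = 8586.8 m.
Invert the barometric formula: z = H ln(P₀/P).
P₀/P = 100400/78600 = 1.2774; ln(1.2774) = 0.24483.
z = 8586.8 × 0.24483 = 2102.3 m.

z ≈ 2102 m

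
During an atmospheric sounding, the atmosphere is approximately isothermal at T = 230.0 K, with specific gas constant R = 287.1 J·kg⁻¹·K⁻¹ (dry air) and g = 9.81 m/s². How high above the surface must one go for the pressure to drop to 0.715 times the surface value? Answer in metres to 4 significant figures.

Scale height: H = RT/g = 287.1 × 230.0 / 9.81 = 6731.2 m.
Set P/P₀ = exp(−z/H) = 0.715, so z = −H ln(0.715).
−ln(0.715) = 0.33547; z = 6731.2 × 0.33547 = 2258.1 m.

z ≈ 2258 m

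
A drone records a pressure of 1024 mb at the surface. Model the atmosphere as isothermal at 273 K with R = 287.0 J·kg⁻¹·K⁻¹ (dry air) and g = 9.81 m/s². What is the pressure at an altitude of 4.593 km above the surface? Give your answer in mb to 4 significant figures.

Scale height: H = RT/g = 287.0 × 273 / 9.81 = 7986.9 m.
Barometric formula: P = P₀ exp(−z/H).
z/H = 4593.0/7986.9 = 0.57507; exp(−0.57507) = 0.56267.
P = 1024 × 0.56267 = 576.17 mb.

P ≈ 576.2 mb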